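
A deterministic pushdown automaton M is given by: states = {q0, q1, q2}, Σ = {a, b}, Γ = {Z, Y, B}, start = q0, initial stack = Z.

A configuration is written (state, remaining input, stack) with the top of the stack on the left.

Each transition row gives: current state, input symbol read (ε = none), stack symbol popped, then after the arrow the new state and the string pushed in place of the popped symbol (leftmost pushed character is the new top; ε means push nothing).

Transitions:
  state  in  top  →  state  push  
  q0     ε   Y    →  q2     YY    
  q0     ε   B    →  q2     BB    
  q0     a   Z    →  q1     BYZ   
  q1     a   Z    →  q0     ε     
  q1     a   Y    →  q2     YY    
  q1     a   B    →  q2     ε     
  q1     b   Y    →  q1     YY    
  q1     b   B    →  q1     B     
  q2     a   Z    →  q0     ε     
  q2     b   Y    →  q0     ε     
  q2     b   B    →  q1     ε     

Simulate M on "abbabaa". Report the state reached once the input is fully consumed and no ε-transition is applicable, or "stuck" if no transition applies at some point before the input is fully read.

(q0, abbabaa, Z)
  read a, top Z: go to q1, push BYZ → (q1, bbabaa, BYZ)
  read b, top B: go to q1, push B → (q1, babaa, BYZ)
  read b, top B: go to q1, push B → (q1, abaa, BYZ)
  read a, top B: go to q2, push ε → (q2, baa, YZ)
  read b, top Y: go to q0, push ε → (q0, aa, Z)
  read a, top Z: go to q1, push BYZ → (q1, a, BYZ)
  read a, top B: go to q2, push ε → (q2, ε, YZ)
All input consumed; M is in state q2.

q2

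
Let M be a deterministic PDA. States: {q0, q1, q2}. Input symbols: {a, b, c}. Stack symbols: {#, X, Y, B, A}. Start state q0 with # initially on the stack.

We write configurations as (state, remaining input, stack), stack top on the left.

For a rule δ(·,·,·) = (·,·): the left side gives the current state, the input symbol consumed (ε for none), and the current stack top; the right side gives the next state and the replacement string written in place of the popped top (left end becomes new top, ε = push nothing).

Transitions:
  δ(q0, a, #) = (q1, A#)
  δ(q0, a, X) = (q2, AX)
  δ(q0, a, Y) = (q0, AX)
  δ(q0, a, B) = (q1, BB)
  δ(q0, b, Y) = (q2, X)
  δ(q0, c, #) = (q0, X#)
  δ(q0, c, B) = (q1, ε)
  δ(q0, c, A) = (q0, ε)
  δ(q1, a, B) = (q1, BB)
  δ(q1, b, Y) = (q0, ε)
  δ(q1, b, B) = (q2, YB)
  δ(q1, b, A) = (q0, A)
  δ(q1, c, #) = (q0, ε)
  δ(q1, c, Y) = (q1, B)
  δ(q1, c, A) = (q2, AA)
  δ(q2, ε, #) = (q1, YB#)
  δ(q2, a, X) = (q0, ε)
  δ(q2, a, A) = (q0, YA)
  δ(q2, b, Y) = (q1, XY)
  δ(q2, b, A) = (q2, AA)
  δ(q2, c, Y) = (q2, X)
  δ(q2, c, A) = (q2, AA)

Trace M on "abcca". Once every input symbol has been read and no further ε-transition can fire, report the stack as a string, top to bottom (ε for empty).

(q0, abcca, #) ⊢ (q1, bcca, A#) ⊢ (q0, cca, A#) ⊢ (q0, ca, #) ⊢ (q0, a, X#) ⊢ (q2, ε, AX#)
All input consumed in state q2 with stack AX#.

AX#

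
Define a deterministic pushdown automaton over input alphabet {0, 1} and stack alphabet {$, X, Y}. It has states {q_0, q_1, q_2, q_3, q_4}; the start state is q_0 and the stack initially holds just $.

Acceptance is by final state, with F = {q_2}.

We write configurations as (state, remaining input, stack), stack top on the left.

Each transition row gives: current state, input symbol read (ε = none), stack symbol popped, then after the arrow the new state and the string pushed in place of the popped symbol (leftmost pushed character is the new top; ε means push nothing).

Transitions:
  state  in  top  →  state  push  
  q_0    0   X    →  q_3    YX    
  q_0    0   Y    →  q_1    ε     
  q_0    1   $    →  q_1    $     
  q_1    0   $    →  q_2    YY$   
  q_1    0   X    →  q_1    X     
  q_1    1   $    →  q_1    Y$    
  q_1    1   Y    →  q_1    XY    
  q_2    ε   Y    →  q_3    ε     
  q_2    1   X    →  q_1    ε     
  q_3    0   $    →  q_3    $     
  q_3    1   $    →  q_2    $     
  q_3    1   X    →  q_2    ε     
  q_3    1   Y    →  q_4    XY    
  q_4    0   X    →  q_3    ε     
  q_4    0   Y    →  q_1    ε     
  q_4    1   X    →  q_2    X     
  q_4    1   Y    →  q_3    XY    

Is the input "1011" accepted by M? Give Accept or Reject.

Accept

(q_0, 1011, $)
  read 1, top $: go to q_1, push $ → (q_1, 011, $)
  read 0, top $: go to q_2, push YY$ → (q_2, 11, YY$)
  ε-move, top Y: go to q_3, push ε → (q_3, 11, Y$)
  read 1, top Y: go to q_4, push XY → (q_4, 1, XY$)
  read 1, top X: go to q_2, push X → (q_2, ε, XY$)
All input consumed; state q_2 ∈ F.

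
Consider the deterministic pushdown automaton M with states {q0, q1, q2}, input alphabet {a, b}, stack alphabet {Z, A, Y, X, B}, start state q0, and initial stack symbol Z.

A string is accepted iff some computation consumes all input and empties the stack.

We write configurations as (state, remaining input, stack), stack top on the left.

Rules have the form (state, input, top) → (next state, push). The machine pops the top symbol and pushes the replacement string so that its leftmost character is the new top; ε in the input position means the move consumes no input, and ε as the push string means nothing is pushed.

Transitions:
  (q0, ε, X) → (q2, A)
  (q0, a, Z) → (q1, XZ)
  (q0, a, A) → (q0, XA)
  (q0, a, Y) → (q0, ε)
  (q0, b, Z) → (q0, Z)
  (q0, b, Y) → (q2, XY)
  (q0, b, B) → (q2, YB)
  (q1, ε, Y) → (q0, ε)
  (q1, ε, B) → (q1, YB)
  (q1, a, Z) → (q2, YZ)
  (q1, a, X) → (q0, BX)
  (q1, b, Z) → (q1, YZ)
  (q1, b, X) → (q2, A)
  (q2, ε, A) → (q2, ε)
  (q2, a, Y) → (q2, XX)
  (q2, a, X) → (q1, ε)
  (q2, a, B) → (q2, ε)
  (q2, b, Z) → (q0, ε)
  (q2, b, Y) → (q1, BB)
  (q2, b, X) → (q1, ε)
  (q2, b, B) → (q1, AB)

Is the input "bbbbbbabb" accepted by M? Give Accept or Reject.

(q0, bbbbbbabb, Z) ⊢ (q0, bbbbbabb, Z) ⊢ (q0, bbbbabb, Z) ⊢ (q0, bbbabb, Z) ⊢ (q0, bbabb, Z) ⊢ (q0, babb, Z) ⊢ (q0, abb, Z) ⊢ (q1, bb, XZ) ⊢ (q2, b, AZ) ⊢ (q2, b, Z) ⊢ (q0, ε, ε)
All input consumed and the stack is empty.

Accept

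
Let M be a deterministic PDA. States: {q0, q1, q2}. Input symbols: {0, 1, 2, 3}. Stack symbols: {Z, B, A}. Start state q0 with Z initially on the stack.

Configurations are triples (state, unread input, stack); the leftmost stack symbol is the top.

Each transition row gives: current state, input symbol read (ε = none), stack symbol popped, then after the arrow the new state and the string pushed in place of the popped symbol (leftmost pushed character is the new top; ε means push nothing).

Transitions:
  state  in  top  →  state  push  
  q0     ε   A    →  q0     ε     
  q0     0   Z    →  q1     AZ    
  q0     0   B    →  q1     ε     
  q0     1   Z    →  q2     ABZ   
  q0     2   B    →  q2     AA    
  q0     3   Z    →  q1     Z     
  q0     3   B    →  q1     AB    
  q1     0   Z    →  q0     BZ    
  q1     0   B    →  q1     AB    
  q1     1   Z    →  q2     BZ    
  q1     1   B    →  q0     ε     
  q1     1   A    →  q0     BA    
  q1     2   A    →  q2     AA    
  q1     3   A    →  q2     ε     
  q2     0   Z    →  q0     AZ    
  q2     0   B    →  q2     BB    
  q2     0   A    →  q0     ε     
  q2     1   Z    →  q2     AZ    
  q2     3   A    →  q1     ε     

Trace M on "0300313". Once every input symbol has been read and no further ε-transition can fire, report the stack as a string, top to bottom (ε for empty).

Z

(q0, 0300313, Z)
  read 0, top Z: go to q1, push AZ → (q1, 300313, AZ)
  read 3, top A: go to q2, push ε → (q2, 00313, Z)
  read 0, top Z: go to q0, push AZ → (q0, 0313, AZ)
  ε-move, top A: go to q0, push ε → (q0, 0313, Z)
  read 0, top Z: go to q1, push AZ → (q1, 313, AZ)
  read 3, top A: go to q2, push ε → (q2, 13, Z)
  read 1, top Z: go to q2, push AZ → (q2, 3, AZ)
  read 3, top A: go to q1, push ε → (q1, ε, Z)
All input consumed in state q1 with stack Z.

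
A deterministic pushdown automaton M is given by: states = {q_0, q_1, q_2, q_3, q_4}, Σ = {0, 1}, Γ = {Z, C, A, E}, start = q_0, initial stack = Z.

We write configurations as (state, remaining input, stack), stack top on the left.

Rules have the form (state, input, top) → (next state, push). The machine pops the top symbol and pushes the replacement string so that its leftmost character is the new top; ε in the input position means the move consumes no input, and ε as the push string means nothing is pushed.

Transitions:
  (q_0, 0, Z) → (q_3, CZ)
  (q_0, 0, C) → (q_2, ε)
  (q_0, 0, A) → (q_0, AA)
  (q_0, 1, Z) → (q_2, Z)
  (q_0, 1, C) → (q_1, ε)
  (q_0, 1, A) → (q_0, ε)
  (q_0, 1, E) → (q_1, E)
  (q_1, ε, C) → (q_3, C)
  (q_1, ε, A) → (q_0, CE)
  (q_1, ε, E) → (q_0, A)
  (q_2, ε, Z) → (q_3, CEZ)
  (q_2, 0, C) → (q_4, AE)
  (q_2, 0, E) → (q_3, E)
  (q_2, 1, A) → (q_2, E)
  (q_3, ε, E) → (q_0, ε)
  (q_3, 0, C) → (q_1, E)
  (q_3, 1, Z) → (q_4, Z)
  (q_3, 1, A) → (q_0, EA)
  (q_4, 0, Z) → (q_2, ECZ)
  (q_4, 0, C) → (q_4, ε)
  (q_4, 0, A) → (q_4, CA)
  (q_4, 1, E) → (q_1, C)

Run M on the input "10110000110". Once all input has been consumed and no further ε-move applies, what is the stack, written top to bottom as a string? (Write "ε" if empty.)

(q_0, 10110000110, Z)
  read 1, top Z: go to q_2, push Z → (q_2, 0110000110, Z)
  ε-move, top Z: go to q_3, push CEZ → (q_3, 0110000110, CEZ)
  read 0, top C: go to q_1, push E → (q_1, 110000110, EEZ)
  ε-move, top E: go to q_0, push A → (q_0, 110000110, AEZ)
  read 1, top A: go to q_0, push ε → (q_0, 10000110, EZ)
  read 1, top E: go to q_1, push E → (q_1, 0000110, EZ)
  ε-move, top E: go to q_0, push A → (q_0, 0000110, AZ)
  read 0, top A: go to q_0, push AA → (q_0, 000110, AAZ)
  read 0, top A: go to q_0, push AA → (q_0, 00110, AAAZ)
  read 0, top A: go to q_0, push AA → (q_0, 0110, AAAAZ)
  read 0, top A: go to q_0, push AA → (q_0, 110, AAAAAZ)
  read 1, top A: go to q_0, push ε → (q_0, 10, AAAAZ)
  read 1, top A: go to q_0, push ε → (q_0, 0, AAAZ)
  read 0, top A: go to q_0, push AA → (q_0, ε, AAAAZ)
All input consumed in state q_0 with stack AAAAZ.

AAAAZ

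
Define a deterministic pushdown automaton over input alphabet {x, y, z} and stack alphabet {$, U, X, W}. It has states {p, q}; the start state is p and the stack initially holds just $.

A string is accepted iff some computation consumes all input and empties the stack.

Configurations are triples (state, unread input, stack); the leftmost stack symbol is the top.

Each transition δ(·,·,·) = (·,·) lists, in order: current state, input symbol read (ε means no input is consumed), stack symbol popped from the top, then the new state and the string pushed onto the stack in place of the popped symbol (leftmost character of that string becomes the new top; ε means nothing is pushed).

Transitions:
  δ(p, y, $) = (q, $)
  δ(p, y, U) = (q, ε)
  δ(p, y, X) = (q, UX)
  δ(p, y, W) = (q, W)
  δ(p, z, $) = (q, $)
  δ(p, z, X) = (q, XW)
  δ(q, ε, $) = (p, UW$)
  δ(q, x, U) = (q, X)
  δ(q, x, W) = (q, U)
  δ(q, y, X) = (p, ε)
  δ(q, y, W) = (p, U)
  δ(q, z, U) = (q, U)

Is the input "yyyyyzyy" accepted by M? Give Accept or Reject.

(p, yyyyyzyy, $) ⊢ (q, yyyyzyy, $) ⊢ (p, yyyyzyy, UW$) ⊢ (q, yyyzyy, W$) ⊢ (p, yyzyy, U$) ⊢ (q, yzyy, $) ⊢ (p, yzyy, UW$) ⊢ (q, zyy, W$)
No transition applies at (q, zyy, W$); input not fully consumed.

Reject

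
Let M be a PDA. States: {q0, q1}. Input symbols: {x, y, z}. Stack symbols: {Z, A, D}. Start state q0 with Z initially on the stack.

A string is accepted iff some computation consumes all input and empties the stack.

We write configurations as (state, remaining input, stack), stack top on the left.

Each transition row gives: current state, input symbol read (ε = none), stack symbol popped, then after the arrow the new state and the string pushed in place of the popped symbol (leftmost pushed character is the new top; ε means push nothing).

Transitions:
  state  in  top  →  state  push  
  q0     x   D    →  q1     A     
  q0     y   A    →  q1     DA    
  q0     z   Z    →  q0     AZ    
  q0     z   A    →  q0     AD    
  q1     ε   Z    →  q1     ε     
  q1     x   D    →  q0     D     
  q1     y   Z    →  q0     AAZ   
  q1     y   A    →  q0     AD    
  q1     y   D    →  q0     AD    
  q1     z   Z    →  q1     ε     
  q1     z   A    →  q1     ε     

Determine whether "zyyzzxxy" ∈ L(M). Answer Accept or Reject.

No computation consumes all input and empties the stack.

Reject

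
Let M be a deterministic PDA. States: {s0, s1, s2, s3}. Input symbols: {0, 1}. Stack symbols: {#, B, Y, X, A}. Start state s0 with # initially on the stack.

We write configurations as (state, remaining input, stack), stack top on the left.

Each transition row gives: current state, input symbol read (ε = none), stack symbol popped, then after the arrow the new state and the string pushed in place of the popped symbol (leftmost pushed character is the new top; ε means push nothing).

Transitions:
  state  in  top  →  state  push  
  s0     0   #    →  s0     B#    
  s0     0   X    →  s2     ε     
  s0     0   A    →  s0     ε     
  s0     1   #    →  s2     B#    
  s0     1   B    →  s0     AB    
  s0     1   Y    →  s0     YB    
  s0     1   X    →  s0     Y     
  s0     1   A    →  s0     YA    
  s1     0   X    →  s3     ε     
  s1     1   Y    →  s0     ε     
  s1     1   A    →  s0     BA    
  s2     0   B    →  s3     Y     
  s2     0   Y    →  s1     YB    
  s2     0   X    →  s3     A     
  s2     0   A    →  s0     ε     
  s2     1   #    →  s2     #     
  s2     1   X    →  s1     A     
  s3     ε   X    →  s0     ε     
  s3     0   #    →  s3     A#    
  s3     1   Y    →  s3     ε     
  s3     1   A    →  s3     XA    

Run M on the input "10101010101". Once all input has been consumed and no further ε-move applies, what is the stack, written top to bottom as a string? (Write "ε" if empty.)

(s0, 10101010101, #)
  read 1, top #: go to s2, push B# → (s2, 0101010101, B#)
  read 0, top B: go to s3, push Y → (s3, 101010101, Y#)
  read 1, top Y: go to s3, push ε → (s3, 01010101, #)
  read 0, top #: go to s3, push A# → (s3, 1010101, A#)
  read 1, top A: go to s3, push XA → (s3, 010101, XA#)
  ε-move, top X: go to s0, push ε → (s0, 010101, A#)
  read 0, top A: go to s0, push ε → (s0, 10101, #)
  read 1, top #: go to s2, push B# → (s2, 0101, B#)
  read 0, top B: go to s3, push Y → (s3, 101, Y#)
  read 1, top Y: go to s3, push ε → (s3, 01, #)
  read 0, top #: go to s3, push A# → (s3, 1, A#)
  read 1, top A: go to s3, push XA → (s3, ε, XA#)
  ε-move, top X: go to s0, push ε → (s0, ε, A#)
All input consumed in state s0 with stack A#.

A#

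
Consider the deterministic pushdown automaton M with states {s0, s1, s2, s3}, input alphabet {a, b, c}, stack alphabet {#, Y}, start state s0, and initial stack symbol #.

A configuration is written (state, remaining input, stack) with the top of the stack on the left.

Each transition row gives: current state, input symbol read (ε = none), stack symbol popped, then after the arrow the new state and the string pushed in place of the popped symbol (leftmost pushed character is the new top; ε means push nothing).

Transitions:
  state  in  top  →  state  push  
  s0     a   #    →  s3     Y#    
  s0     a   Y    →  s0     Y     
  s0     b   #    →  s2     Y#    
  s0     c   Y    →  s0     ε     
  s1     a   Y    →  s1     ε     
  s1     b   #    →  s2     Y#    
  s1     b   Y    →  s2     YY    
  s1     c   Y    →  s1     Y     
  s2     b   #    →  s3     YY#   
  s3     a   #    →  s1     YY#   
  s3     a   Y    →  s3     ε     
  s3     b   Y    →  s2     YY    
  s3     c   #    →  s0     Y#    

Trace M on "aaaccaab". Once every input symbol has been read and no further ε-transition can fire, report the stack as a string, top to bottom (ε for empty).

Y#

(s0, aaaccaab, #)
  read a, top #: go to s3, push Y# → (s3, aaccaab, Y#)
  read a, top Y: go to s3, push ε → (s3, accaab, #)
  read a, top #: go to s1, push YY# → (s1, ccaab, YY#)
  read c, top Y: go to s1, push Y → (s1, caab, YY#)
  read c, top Y: go to s1, push Y → (s1, aab, YY#)
  read a, top Y: go to s1, push ε → (s1, ab, Y#)
  read a, top Y: go to s1, push ε → (s1, b, #)
  read b, top #: go to s2, push Y# → (s2, ε, Y#)
All input consumed in state s2 with stack Y#.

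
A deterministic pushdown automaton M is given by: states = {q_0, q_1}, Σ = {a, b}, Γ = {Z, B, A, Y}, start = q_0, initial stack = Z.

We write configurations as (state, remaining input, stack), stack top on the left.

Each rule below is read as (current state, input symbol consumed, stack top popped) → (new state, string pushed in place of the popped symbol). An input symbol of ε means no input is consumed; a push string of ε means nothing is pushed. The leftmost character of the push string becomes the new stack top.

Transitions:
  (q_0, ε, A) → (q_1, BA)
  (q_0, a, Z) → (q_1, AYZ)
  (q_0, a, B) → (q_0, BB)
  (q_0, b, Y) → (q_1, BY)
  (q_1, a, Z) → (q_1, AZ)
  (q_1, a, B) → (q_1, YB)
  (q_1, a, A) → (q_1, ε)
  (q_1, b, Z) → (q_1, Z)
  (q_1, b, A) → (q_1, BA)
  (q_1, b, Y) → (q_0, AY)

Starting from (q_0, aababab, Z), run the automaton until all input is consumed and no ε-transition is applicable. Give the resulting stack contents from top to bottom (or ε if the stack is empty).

BAYBAYBAYZ

(q_0, aababab, Z) ⊢ (q_1, ababab, AYZ) ⊢ (q_1, babab, YZ) ⊢ (q_0, abab, AYZ) ⊢ (q_1, abab, BAYZ) ⊢ (q_1, bab, YBAYZ) ⊢ (q_0, ab, AYBAYZ) ⊢ (q_1, ab, BAYBAYZ) ⊢ (q_1, b, YBAYBAYZ) ⊢ (q_0, ε, AYBAYBAYZ) ⊢ (q_1, ε, BAYBAYBAYZ)
All input consumed in state q_1 with stack BAYBAYBAYZ.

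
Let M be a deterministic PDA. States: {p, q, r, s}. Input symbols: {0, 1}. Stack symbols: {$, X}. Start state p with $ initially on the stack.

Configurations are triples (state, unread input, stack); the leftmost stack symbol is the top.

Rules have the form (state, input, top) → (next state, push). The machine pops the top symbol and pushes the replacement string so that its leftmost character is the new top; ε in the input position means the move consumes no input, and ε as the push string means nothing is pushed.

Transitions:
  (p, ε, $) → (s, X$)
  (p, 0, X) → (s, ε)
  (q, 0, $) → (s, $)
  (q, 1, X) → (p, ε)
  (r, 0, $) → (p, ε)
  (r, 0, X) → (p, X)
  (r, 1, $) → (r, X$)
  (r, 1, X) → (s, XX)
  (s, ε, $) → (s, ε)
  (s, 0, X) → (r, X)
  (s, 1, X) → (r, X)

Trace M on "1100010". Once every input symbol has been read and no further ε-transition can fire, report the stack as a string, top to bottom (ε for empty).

X$

(p, 1100010, $)
  ε-move, top $: go to s, push X$ → (s, 1100010, X$)
  read 1, top X: go to r, push X → (r, 100010, X$)
  read 1, top X: go to s, push XX → (s, 00010, XX$)
  read 0, top X: go to r, push X → (r, 0010, XX$)
  read 0, top X: go to p, push X → (p, 010, XX$)
  read 0, top X: go to s, push ε → (s, 10, X$)
  read 1, top X: go to r, push X → (r, 0, X$)
  read 0, top X: go to p, push X → (p, ε, X$)
All input consumed in state p with stack X$.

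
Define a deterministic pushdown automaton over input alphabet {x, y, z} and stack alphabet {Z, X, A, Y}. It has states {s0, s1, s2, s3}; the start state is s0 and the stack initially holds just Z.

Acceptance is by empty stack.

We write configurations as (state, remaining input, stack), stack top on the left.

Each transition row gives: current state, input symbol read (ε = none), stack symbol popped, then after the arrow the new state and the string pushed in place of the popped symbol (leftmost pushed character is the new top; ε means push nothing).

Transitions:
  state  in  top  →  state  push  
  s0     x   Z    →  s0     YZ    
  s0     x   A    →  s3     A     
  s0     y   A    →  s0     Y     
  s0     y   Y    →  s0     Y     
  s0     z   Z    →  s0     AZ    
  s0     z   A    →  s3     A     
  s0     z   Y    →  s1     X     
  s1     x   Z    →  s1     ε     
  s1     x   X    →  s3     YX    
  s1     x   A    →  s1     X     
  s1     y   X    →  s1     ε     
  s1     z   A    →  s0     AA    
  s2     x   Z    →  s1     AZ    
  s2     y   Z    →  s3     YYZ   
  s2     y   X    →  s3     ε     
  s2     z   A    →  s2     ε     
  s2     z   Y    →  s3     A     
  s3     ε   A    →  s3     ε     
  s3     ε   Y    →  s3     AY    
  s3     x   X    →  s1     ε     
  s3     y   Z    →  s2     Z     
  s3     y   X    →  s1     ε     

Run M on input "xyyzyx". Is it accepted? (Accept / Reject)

Accept

(s0, xyyzyx, Z) ⊢ (s0, yyzyx, YZ) ⊢ (s0, yzyx, YZ) ⊢ (s0, zyx, YZ) ⊢ (s1, yx, XZ) ⊢ (s1, x, Z) ⊢ (s1, ε, ε)
All input consumed and the stack is empty.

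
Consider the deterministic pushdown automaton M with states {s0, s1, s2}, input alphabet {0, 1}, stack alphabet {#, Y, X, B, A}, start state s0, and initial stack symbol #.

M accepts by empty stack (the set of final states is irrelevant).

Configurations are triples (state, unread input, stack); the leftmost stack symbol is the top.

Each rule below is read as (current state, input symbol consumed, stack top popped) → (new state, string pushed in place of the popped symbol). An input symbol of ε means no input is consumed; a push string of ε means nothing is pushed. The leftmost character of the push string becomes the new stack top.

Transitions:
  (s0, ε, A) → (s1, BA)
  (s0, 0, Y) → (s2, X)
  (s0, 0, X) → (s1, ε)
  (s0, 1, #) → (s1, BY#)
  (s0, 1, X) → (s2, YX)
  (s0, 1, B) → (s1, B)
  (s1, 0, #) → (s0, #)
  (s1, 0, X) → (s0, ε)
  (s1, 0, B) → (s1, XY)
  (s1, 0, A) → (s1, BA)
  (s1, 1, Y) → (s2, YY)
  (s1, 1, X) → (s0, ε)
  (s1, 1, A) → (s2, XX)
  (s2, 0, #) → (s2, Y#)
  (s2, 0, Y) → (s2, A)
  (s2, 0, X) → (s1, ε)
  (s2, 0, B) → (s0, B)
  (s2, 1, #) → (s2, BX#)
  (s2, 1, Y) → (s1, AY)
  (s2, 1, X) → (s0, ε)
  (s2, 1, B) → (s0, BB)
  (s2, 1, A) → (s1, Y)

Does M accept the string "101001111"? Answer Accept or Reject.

Reject

(s0, 101001111, #)
  read 1, top #: go to s1, push BY# → (s1, 01001111, BY#)
  read 0, top B: go to s1, push XY → (s1, 1001111, XYY#)
  read 1, top X: go to s0, push ε → (s0, 001111, YY#)
  read 0, top Y: go to s2, push X → (s2, 01111, XY#)
  read 0, top X: go to s1, push ε → (s1, 1111, Y#)
  read 1, top Y: go to s2, push YY → (s2, 111, YY#)
  read 1, top Y: go to s1, push AY → (s1, 11, AYY#)
  read 1, top A: go to s2, push XX → (s2, 1, XXYY#)
  read 1, top X: go to s0, push ε → (s0, ε, XYY#)
All input consumed; stack is XYY#, not empty, and no further ε-move applies.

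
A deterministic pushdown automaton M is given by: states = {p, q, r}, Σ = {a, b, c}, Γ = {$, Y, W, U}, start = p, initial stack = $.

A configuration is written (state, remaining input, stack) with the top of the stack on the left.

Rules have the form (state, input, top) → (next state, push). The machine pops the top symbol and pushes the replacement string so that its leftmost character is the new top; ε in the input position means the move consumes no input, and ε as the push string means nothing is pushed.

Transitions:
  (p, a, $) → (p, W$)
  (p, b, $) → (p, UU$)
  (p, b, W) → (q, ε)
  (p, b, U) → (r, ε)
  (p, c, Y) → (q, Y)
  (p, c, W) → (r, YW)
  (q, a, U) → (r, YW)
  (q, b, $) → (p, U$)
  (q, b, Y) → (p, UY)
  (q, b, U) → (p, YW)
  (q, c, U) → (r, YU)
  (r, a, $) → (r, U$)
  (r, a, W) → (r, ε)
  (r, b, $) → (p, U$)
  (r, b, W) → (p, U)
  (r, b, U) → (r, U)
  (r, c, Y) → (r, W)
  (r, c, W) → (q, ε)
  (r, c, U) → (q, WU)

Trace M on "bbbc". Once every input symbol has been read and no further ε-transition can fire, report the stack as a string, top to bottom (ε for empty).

(p, bbbc, $)
  read b, top $: go to p, push UU$ → (p, bbc, UU$)
  read b, top U: go to r, push ε → (r, bc, U$)
  read b, top U: go to r, push U → (r, c, U$)
  read c, top U: go to q, push WU → (q, ε, WU$)
All input consumed in state q with stack WU$.

WU$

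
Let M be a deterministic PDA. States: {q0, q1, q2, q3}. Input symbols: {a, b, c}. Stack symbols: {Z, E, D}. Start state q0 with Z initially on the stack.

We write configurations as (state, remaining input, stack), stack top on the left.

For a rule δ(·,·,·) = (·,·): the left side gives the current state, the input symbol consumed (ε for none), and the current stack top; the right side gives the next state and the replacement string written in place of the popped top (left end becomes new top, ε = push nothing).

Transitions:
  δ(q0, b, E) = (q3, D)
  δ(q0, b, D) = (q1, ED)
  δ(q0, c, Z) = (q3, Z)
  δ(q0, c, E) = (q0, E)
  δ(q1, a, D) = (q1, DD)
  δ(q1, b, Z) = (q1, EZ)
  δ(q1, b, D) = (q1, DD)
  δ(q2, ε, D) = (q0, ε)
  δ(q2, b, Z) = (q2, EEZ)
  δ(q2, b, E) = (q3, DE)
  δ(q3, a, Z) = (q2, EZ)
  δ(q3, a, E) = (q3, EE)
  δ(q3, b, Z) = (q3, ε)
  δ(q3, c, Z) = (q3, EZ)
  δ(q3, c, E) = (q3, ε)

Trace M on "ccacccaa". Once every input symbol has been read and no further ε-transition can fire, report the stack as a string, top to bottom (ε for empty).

EEEZ

(q0, ccacccaa, Z)
  read c, top Z: go to q3, push Z → (q3, cacccaa, Z)
  read c, top Z: go to q3, push EZ → (q3, acccaa, EZ)
  read a, top E: go to q3, push EE → (q3, cccaa, EEZ)
  read c, top E: go to q3, push ε → (q3, ccaa, EZ)
  read c, top E: go to q3, push ε → (q3, caa, Z)
  read c, top Z: go to q3, push EZ → (q3, aa, EZ)
  read a, top E: go to q3, push EE → (q3, a, EEZ)
  read a, top E: go to q3, push EE → (q3, ε, EEEZ)
All input consumed in state q3 with stack EEEZ.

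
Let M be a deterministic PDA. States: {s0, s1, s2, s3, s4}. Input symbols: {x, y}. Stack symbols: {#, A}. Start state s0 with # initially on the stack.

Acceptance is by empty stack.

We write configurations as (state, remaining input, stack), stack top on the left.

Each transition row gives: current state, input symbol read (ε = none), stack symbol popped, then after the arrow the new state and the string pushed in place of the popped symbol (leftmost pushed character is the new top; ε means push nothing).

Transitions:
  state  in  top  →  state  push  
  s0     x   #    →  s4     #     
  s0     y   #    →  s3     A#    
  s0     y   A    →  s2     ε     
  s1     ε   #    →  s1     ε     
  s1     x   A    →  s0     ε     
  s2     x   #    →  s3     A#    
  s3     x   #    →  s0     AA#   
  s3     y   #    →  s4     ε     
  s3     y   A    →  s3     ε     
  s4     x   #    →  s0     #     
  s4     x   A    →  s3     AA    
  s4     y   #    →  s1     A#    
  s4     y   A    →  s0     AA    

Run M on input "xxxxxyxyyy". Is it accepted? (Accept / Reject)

Accept

(s0, xxxxxyxyyy, #)
  read x, top #: go to s4, push # → (s4, xxxxyxyyy, #)
  read x, top #: go to s0, push # → (s0, xxxyxyyy, #)
  read x, top #: go to s4, push # → (s4, xxyxyyy, #)
  read x, top #: go to s0, push # → (s0, xyxyyy, #)
  read x, top #: go to s4, push # → (s4, yxyyy, #)
  read y, top #: go to s1, push A# → (s1, xyyy, A#)
  read x, top A: go to s0, push ε → (s0, yyy, #)
  read y, top #: go to s3, push A# → (s3, yy, A#)
  read y, top A: go to s3, push ε → (s3, y, #)
  read y, top #: go to s4, push ε → (s4, ε, ε)
All input consumed and the stack is empty.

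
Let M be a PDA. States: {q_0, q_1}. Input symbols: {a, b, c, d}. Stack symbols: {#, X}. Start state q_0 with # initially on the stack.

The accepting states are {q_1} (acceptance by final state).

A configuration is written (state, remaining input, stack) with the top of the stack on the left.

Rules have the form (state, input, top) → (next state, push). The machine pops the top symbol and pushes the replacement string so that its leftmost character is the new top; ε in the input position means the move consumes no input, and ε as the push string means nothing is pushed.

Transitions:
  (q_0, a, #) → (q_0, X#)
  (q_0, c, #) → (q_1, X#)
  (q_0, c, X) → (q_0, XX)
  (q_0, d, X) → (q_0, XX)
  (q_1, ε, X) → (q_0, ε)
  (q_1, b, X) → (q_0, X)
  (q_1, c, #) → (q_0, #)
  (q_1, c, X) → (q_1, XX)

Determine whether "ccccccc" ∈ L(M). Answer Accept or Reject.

One accepting computation: (q_0, ccccccc, #) ⊢ (q_1, cccccc, X#) ⊢ (q_1, ccccc, XX#) ⊢ (q_1, cccc, XXX#) ⊢ (q_1, ccc, XXXX#) ⊢ (q_1, cc, XXXXX#) ⊢ (q_1, c, XXXXXX#) ⊢ (q_1, ε, XXXXXXX#)
All input consumed and state q_1 ∈ F.

Accept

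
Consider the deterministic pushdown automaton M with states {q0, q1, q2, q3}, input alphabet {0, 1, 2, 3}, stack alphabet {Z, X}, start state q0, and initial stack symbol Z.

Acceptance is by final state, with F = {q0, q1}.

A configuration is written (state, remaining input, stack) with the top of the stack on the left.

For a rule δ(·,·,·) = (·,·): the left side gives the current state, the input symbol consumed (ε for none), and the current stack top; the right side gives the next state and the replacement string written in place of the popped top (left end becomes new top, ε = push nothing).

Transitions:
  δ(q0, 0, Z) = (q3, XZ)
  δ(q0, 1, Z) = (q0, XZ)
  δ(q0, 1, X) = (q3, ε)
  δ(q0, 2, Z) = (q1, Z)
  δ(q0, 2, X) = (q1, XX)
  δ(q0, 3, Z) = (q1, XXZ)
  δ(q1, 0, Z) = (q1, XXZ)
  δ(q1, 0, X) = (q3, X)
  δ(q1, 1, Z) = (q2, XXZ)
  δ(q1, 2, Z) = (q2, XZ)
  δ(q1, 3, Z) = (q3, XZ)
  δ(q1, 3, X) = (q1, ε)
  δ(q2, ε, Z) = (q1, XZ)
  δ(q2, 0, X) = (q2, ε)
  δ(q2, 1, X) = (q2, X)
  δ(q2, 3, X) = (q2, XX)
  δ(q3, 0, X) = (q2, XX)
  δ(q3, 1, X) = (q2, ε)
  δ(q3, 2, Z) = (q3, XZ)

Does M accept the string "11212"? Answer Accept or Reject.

(q0, 11212, Z)
  read 1, top Z: go to q0, push XZ → (q0, 1212, XZ)
  read 1, top X: go to q3, push ε → (q3, 212, Z)
  read 2, top Z: go to q3, push XZ → (q3, 12, XZ)
  read 1, top X: go to q2, push ε → (q2, 2, Z)
  ε-move, top Z: go to q1, push XZ → (q1, 2, XZ)
No transition applies at (q1, 2, XZ); input not fully consumed.

Reject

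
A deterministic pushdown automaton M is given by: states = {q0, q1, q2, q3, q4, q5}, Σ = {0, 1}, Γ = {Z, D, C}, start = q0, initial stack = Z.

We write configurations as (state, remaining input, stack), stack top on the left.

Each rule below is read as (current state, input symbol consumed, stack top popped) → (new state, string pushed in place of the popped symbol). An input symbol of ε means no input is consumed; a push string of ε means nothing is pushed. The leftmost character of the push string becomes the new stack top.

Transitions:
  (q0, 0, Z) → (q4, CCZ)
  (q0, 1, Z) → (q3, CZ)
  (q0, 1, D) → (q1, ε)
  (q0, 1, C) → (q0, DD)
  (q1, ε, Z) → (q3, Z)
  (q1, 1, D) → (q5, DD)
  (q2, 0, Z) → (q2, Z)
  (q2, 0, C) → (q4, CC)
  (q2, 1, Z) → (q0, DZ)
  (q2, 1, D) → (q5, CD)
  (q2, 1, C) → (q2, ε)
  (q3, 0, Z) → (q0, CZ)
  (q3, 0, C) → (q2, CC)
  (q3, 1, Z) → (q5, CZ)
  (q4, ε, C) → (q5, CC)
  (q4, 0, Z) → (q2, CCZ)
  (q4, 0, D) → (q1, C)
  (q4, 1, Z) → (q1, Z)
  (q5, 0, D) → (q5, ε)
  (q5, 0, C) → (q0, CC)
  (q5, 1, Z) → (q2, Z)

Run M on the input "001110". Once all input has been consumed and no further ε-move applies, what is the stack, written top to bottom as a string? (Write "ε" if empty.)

DCCCZ

(q0, 001110, Z) ⊢ (q4, 01110, CCZ) ⊢ (q5, 01110, CCCZ) ⊢ (q0, 1110, CCCCZ) ⊢ (q0, 110, DDCCCZ) ⊢ (q1, 10, DCCCZ) ⊢ (q5, 0, DDCCCZ) ⊢ (q5, ε, DCCCZ)
All input consumed in state q5 with stack DCCCZ.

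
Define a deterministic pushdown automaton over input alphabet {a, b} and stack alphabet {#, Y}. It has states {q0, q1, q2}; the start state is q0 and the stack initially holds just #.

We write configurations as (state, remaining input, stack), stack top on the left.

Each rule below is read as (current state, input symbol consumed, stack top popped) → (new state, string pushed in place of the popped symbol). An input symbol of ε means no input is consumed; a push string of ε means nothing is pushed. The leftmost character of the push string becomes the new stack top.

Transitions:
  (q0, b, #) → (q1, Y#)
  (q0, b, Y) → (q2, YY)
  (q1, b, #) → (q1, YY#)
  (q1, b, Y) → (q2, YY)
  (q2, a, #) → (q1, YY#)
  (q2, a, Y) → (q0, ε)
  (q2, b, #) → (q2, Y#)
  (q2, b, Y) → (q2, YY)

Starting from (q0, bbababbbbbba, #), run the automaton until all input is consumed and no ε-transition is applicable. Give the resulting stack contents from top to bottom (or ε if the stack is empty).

YYYYYY#

(q0, bbababbbbbba, #)
  read b, top #: go to q1, push Y# → (q1, bababbbbbba, Y#)
  read b, top Y: go to q2, push YY → (q2, ababbbbbba, YY#)
  read a, top Y: go to q0, push ε → (q0, babbbbbba, Y#)
  read b, top Y: go to q2, push YY → (q2, abbbbbba, YY#)
  read a, top Y: go to q0, push ε → (q0, bbbbbba, Y#)
  read b, top Y: go to q2, push YY → (q2, bbbbba, YY#)
  read b, top Y: go to q2, push YY → (q2, bbbba, YYY#)
  read b, top Y: go to q2, push YY → (q2, bbba, YYYY#)
  read b, top Y: go to q2, push YY → (q2, bba, YYYYY#)
  read b, top Y: go to q2, push YY → (q2, ba, YYYYYY#)
  read b, top Y: go to q2, push YY → (q2, a, YYYYYYY#)
  read a, top Y: go to q0, push ε → (q0, ε, YYYYYY#)
All input consumed in state q0 with stack YYYYYY#.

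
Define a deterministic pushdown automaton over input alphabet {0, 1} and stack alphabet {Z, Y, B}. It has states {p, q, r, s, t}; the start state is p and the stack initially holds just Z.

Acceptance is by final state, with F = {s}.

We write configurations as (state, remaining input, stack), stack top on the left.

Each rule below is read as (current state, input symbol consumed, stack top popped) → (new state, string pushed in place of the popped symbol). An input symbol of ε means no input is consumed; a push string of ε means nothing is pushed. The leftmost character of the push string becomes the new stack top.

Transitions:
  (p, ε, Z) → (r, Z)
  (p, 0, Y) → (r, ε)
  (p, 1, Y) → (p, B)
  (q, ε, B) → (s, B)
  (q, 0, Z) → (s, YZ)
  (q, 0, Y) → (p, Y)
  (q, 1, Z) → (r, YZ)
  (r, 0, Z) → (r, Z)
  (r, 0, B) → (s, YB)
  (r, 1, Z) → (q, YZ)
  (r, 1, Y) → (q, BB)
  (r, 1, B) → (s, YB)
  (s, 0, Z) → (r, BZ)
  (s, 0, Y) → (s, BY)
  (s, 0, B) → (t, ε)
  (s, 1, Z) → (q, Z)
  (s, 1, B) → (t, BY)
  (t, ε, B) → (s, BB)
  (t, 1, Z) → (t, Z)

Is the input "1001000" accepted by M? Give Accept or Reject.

Reject

(p, 1001000, Z)
  ε-move, top Z: go to r, push Z → (r, 1001000, Z)
  read 1, top Z: go to q, push YZ → (q, 001000, YZ)
  read 0, top Y: go to p, push Y → (p, 01000, YZ)
  read 0, top Y: go to r, push ε → (r, 1000, Z)
  read 1, top Z: go to q, push YZ → (q, 000, YZ)
  read 0, top Y: go to p, push Y → (p, 00, YZ)
  read 0, top Y: go to r, push ε → (r, 0, Z)
  read 0, top Z: go to r, push Z → (r, ε, Z)
All input consumed; state r ∉ F and no further ε-move applies.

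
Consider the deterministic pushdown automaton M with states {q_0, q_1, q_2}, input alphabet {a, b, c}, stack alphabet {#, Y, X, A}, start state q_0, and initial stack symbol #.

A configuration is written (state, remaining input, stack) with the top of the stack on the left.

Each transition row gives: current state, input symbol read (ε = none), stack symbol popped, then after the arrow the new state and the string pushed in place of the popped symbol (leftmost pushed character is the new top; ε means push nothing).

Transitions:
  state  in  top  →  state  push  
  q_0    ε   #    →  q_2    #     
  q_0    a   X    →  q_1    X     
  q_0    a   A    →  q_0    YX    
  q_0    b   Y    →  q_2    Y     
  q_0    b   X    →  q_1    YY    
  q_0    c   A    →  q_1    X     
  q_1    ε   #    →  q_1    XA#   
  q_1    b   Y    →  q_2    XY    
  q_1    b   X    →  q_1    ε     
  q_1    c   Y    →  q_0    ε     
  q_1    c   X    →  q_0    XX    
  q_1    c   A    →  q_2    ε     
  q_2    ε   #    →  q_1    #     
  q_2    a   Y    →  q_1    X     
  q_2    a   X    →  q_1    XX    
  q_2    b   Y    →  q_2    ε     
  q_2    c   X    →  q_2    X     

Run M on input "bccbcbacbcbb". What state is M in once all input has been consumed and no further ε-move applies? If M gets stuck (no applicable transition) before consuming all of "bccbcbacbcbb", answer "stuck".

(q_0, bccbcbacbcbb, #) ⊢ (q_2, bccbcbacbcbb, #) ⊢ (q_1, bccbcbacbcbb, #) ⊢ (q_1, bccbcbacbcbb, XA#) ⊢ (q_1, ccbcbacbcbb, A#) ⊢ (q_2, cbcbacbcbb, #) ⊢ (q_1, cbcbacbcbb, #) ⊢ (q_1, cbcbacbcbb, XA#) ⊢ (q_0, bcbacbcbb, XXA#) ⊢ (q_1, cbacbcbb, YYXA#) ⊢ (q_0, bacbcbb, YXA#) ⊢ (q_2, acbcbb, YXA#) ⊢ (q_1, cbcbb, XXA#) ⊢ (q_0, bcbb, XXXA#) ⊢ (q_1, cbb, YYXXA#) ⊢ (q_0, bb, YXXA#) ⊢ (q_2, b, YXXA#) ⊢ (q_2, ε, XXA#)
All input consumed; M is in state q_2.

q_2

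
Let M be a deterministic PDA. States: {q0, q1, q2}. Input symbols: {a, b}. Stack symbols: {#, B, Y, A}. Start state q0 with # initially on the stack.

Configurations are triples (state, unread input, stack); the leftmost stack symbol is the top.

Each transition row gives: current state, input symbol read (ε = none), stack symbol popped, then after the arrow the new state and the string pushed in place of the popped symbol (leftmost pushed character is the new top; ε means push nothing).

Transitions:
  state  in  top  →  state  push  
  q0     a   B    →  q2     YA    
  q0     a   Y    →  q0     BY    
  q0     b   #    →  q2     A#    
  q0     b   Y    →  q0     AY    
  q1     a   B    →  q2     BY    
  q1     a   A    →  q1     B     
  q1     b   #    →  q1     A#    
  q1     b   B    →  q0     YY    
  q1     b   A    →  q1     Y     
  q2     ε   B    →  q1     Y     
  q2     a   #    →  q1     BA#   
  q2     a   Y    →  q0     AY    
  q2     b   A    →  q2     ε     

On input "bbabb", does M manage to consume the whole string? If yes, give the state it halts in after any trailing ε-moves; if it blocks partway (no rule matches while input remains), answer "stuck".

q0

(q0, bbabb, #) ⊢ (q2, babb, A#) ⊢ (q2, abb, #) ⊢ (q1, bb, BA#) ⊢ (q0, b, YYA#) ⊢ (q0, ε, AYYA#)
All input consumed; M is in state q0.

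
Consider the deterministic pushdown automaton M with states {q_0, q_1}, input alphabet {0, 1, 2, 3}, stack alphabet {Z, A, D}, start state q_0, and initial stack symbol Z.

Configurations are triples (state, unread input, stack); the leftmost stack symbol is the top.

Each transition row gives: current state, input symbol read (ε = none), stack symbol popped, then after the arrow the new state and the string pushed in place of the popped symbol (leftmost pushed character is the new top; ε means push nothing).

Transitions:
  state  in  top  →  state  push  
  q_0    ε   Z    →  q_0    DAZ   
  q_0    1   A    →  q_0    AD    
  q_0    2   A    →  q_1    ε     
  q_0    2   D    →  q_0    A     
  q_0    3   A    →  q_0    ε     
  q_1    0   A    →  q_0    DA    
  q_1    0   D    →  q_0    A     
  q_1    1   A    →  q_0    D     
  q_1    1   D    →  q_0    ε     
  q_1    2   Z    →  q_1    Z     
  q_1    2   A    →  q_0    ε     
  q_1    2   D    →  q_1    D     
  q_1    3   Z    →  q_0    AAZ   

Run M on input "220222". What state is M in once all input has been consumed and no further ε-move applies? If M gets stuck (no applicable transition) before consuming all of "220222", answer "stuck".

q_0

(q_0, 220222, Z)
  ε-move, top Z: go to q_0, push DAZ → (q_0, 220222, DAZ)
  read 2, top D: go to q_0, push A → (q_0, 20222, AAZ)
  read 2, top A: go to q_1, push ε → (q_1, 0222, AZ)
  read 0, top A: go to q_0, push DA → (q_0, 222, DAZ)
  read 2, top D: go to q_0, push A → (q_0, 22, AAZ)
  read 2, top A: go to q_1, push ε → (q_1, 2, AZ)
  read 2, top A: go to q_0, push ε → (q_0, ε, Z)
  ε-move, top Z: go to q_0, push DAZ → (q_0, ε, DAZ)
All input consumed; M is in state q_0.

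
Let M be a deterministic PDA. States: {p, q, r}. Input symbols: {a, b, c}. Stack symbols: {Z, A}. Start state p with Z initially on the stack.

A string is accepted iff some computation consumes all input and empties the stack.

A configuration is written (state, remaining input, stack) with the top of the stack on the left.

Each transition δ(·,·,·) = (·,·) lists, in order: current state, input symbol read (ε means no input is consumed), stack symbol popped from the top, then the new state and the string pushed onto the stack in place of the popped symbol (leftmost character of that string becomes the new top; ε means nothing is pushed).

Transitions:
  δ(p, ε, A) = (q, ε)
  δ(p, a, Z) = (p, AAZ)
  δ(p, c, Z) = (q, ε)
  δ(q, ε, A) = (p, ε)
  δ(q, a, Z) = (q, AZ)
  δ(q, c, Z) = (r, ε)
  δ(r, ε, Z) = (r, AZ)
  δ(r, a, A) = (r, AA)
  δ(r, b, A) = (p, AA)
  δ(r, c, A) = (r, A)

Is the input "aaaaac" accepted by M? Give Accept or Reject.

(p, aaaaac, Z)
  read a, top Z: go to p, push AAZ → (p, aaaac, AAZ)
  ε-move, top A: go to q, push ε → (q, aaaac, AZ)
  ε-move, top A: go to p, push ε → (p, aaaac, Z)
  read a, top Z: go to p, push AAZ → (p, aaac, AAZ)
  ε-move, top A: go to q, push ε → (q, aaac, AZ)
  ε-move, top A: go to p, push ε → (p, aaac, Z)
  read a, top Z: go to p, push AAZ → (p, aac, AAZ)
  ε-move, top A: go to q, push ε → (q, aac, AZ)
  ε-move, top A: go to p, push ε → (p, aac, Z)
  read a, top Z: go to p, push AAZ → (p, ac, AAZ)
  ε-move, top A: go to q, push ε → (q, ac, AZ)
  ε-move, top A: go to p, push ε → (p, ac, Z)
  read a, top Z: go to p, push AAZ → (p, c, AAZ)
  ε-move, top A: go to q, push ε → (q, c, AZ)
  ε-move, top A: go to p, push ε → (p, c, Z)
  read c, top Z: go to q, push ε → (q, ε, ε)
All input consumed and the stack is empty.

Accept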